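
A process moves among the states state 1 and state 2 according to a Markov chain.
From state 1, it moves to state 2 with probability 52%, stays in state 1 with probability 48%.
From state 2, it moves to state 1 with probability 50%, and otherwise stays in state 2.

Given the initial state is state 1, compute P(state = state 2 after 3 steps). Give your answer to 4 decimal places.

Propagate the distribution vector 3 steps from state 1.
After 0 steps: (1.0000, 0.0000)
After 1 step: (0.4800, 0.5200)
After 2 steps: (0.4904, 0.5096)
After 3 steps: (0.4902, 0.5098)
P(in state 2 after 3 steps) = 0.5098

0.5098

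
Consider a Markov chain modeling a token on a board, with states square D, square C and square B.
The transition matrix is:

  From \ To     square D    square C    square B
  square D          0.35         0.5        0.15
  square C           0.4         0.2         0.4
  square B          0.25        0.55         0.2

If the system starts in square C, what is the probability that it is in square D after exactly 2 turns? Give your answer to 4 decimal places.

Sum over the intermediate state after 1 turn:
P = P(square C→square D)·P(square D→square D) + P(square C→square C)·P(square C→square D) + P(square C→square B)·P(square B→square D)
  = 0.4×0.35 + 0.2×0.4 + 0.4×0.25
  = 0.1400 + 0.0800 + 0.1000 = 0.3200

0.3200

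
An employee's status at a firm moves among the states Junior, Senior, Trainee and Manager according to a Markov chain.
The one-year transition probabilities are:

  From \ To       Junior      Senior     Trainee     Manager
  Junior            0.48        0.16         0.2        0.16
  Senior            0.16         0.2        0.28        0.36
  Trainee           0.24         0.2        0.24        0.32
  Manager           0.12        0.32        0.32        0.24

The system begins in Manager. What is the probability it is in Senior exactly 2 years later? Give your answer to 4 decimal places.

Propagate the distribution vector 2 years from Manager.
After 0 years: (0.0000, 0.0000, 0.0000, 1.0000)
After 1 year: (0.1200, 0.3200, 0.3200, 0.2400)
After 2 years: (0.2144, 0.2240, 0.2672, 0.2944)
P(in Senior after 2 years) = 0.2240

0.2240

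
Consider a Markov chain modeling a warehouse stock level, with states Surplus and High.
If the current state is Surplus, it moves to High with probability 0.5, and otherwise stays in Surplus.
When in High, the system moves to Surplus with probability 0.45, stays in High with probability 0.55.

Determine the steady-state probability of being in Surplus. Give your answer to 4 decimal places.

0.4737

Let the stationary distribution be π with π = πP and π_1 + π_2 = 1.
π_1 = 0.5·π_1 + 0.45·π_2
Solving with the normalization constraint gives π = (0.4737, 0.5263).
So the stationary probability of Surplus is 0.4737.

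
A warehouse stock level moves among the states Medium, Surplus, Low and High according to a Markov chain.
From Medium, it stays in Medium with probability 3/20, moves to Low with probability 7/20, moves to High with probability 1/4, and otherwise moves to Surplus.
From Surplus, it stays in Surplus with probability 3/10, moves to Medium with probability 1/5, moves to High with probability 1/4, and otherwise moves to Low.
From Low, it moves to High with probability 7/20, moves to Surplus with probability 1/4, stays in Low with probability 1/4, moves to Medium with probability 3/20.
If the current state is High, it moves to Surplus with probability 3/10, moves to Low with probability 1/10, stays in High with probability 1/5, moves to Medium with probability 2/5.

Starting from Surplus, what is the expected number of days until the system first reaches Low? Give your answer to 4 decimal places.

4.2040

Let t(s) be the expected number of days to first reach Low from state s, with t(Low) = 0. Conditioning on the first day:
t(Medium) = 1 + 0.15·t(Medium) + 0.25·t(Surplus) + 0.25·t(High)
t(Surplus) = 1 + 0.2·t(Medium) + 0.3·t(Surplus) + 0.25·t(High)
t(High) = 1 + 0.4·t(Medium) + 0.3·t(Surplus) + 0.2·t(High)
Solving: t(Medium) = 3.8036, t(Surplus) = 4.2040, t(High) = 4.7283.
Expected days from Surplus to Low: 4.2040.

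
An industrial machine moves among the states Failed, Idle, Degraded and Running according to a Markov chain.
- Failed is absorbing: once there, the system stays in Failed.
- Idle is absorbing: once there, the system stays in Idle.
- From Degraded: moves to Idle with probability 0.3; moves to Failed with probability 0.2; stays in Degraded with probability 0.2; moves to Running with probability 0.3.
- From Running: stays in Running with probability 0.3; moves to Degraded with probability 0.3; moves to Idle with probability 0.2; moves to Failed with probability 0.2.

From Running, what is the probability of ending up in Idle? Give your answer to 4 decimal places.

Let h(s) be the probability of absorption at Idle starting from transient state s. Then h(Idle) = 1 and h(Failed) = 0. By first-step analysis:
h(Degraded) = 0.2·0 + 0.3·1 + 0.2·h(Degraded) + 0.3·h(Running)
h(Running) = 0.2·0 + 0.2·1 + 0.3·h(Degraded) + 0.3·h(Running)
Solving: h(Degraded) = 0.5745, h(Running) = 0.5319.
Starting from Running, the probability is 0.5319.

0.5319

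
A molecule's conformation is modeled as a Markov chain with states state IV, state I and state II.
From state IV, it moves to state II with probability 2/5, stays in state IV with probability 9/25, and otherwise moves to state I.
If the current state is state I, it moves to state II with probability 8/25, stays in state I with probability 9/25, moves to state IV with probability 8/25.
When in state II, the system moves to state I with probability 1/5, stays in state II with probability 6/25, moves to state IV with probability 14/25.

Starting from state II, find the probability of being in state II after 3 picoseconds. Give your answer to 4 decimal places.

Propagate the distribution vector 3 picoseconds from state II.
After 0 picoseconds: (0.0000, 0.0000, 1.0000)
After 1 picosecond: (0.5600, 0.2000, 0.2400)
After 2 picoseconds: (0.4000, 0.2544, 0.3456)
After 3 picoseconds: (0.4189, 0.2567, 0.3244)
P(in state II after 3 picoseconds) = 0.3244

0.3244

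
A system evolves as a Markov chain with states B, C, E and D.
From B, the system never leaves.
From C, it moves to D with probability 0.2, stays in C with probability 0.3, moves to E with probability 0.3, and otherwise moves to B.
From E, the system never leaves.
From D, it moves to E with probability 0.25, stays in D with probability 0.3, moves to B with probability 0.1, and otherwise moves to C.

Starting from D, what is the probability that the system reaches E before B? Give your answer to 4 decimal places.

Let h(s) be the probability of absorption at E starting from transient state s. Then h(E) = 1 and h(B) = 0. By first-step analysis:
h(C) = 0.2·0 + 0.3·h(C) + 0.3·1 + 0.2·h(D)
h(D) = 0.1·0 + 0.35·h(C) + 0.25·1 + 0.3·h(D)
Solving: h(C) = 0.6190, h(D) = 0.6667.
Starting from D, the probability is 0.6667.

0.6667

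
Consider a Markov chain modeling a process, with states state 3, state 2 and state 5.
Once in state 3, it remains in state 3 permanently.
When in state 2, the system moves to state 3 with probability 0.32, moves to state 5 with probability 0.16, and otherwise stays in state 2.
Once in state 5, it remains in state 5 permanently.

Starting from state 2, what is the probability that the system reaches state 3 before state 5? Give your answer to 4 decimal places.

Let h(s) be the probability of absorption at state 3 starting from transient state s. Then h(state 3) = 1 and h(state 5) = 0. By first-step analysis:
h(state 2) = 0.32·1 + 0.52·h(state 2) + 0.16·0
Solving: h(state 2) = 0.6667.
Starting from state 2, the probability is 0.6667.

0.6667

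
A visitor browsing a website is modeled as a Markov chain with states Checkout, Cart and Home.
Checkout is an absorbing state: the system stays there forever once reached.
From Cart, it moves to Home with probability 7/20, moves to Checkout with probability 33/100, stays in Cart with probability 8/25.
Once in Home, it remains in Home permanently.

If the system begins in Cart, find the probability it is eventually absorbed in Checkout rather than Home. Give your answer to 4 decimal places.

Let h(s) be the probability of absorption at Checkout starting from transient state s. Then h(Checkout) = 1 and h(Home) = 0. By first-step analysis:
h(Cart) = 0.33·1 + 0.32·h(Cart) + 0.35·0
Solving: h(Cart) = 0.4853.
Starting from Cart, the probability is 0.4853.

0.4853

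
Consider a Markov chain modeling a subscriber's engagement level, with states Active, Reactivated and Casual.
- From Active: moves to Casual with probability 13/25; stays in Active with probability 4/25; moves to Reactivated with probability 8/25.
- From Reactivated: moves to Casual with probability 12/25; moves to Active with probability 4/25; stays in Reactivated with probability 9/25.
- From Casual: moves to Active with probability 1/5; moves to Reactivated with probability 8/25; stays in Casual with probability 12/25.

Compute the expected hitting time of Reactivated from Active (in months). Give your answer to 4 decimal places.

3.1250

Let t(s) be the expected number of months to first reach Reactivated from state s, with t(Reactivated) = 0. Conditioning on the first month:
t(Active) = 1 + 0.16·t(Active) + 0.52·t(Casual)
t(Casual) = 1 + 0.2·t(Active) + 0.48·t(Casual)
Solving: t(Active) = 3.1250, t(Casual) = 3.1250.
Expected months from Active to Reactivated: 3.1250.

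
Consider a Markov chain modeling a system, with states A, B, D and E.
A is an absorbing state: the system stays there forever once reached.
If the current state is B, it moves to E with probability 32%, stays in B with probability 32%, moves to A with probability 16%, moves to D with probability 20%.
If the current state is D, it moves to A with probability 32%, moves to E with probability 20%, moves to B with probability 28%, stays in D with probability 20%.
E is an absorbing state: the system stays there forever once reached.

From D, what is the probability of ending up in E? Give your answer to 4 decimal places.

Let h(s) be the probability of absorption at E starting from transient state s. Then h(E) = 1 and h(A) = 0. By first-step analysis:
h(B) = 0.16·0 + 0.32·h(B) + 0.2·h(D) + 0.32·1
h(D) = 0.32·0 + 0.28·h(B) + 0.2·h(D) + 0.2·1
Solving: h(B) = 0.6066, h(D) = 0.4623.
Starting from D, the probability is 0.4623.

0.4623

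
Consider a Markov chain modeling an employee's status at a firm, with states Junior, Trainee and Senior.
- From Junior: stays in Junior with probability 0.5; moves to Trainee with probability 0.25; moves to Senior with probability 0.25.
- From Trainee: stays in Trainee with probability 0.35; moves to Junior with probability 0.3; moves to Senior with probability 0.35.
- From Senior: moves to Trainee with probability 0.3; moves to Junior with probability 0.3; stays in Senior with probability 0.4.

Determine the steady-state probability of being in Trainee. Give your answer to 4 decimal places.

0.2961

Let the stationary distribution be π with π = πP and π_1 + π_2 + π_3 = 1.
π_1 = 0.5·π_1 + 0.3·π_2 + 0.3·π_3
π_2 = 0.25·π_1 + 0.35·π_2 + 0.3·π_3
Solving with the normalization constraint gives π = (0.3750, 0.2961, 0.3289).
So the stationary probability of Trainee is 0.2961.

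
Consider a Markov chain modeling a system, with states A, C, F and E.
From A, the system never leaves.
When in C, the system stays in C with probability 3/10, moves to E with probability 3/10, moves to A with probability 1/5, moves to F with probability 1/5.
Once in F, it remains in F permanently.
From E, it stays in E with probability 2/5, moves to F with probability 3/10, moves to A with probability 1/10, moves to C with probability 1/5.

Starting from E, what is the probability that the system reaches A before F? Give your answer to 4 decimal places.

0.3056

Let h(s) be the probability of absorption at A starting from transient state s. Then h(A) = 1 and h(F) = 0. By first-step analysis:
h(C) = 0.2·1 + 0.3·h(C) + 0.2·0 + 0.3·h(E)
h(E) = 0.1·1 + 0.2·h(C) + 0.3·0 + 0.4·h(E)
Solving: h(C) = 0.4167, h(E) = 0.3056.
Starting from E, the probability is 0.3056.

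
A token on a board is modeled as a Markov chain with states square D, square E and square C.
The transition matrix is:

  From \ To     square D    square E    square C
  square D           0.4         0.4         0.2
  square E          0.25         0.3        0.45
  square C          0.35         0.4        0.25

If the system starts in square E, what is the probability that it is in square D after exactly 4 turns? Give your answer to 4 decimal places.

Propagate the distribution vector 4 turns from square E.
After 0 turns: (0.0000, 1.0000, 0.0000)
After 1 turn: (0.2500, 0.3000, 0.4500)
After 2 turns: (0.3325, 0.3700, 0.2975)
After 3 turns: (0.3296, 0.3630, 0.3074)
After 4 turns: (0.3302, 0.3637, 0.3061)
P(in square D after 4 turns) = 0.3302

0.3302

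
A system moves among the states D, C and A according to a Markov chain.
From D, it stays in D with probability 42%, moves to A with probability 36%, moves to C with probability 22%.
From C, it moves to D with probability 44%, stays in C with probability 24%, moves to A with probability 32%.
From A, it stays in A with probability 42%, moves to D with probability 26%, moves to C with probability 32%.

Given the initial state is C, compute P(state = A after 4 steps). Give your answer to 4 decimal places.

Propagate the distribution vector 4 steps from C.
After 0 steps: (0.0000, 1.0000, 0.0000)
After 1 step: (0.4400, 0.2400, 0.3200)
After 2 steps: (0.3736, 0.2568, 0.3696)
After 3 steps: (0.3660, 0.2621, 0.3719)
After 4 steps: (0.3657, 0.2624, 0.3718)
P(in A after 4 steps) = 0.3718

0.3718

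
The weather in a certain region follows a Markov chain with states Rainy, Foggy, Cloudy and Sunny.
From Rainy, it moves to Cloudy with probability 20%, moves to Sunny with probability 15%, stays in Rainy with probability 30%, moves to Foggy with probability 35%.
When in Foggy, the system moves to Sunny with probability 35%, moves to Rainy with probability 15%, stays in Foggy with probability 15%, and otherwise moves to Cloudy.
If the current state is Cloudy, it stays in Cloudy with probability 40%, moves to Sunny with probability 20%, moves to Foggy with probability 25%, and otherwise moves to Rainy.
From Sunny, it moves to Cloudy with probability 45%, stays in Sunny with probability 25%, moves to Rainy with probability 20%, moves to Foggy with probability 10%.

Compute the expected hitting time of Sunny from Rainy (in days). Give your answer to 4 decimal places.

Let t(s) be the expected number of days to first reach Sunny from state s, with t(Sunny) = 0. Conditioning on the first day:
t(Rainy) = 1 + 0.3·t(Rainy) + 0.35·t(Foggy) + 0.2·t(Cloudy)
t(Foggy) = 1 + 0.15·t(Rainy) + 0.15·t(Foggy) + 0.35·t(Cloudy)
t(Cloudy) = 1 + 0.15·t(Rainy) + 0.25·t(Foggy) + 0.4·t(Cloudy)
Solving: t(Rainy) = 4.5802, t(Foggy) = 3.7933, t(Cloudy) = 4.3922.
Expected days from Rainy to Sunny: 4.5802.

4.5802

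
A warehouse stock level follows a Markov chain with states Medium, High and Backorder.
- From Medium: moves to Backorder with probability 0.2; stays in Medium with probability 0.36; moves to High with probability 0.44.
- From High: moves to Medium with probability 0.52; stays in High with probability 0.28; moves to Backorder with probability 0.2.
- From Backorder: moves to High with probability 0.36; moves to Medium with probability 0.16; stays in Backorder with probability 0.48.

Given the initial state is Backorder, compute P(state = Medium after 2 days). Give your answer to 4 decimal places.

0.3216

Sum over the intermediate state after 1 day:
P = P(Backorder→Medium)·P(Medium→Medium) + P(Backorder→High)·P(High→Medium) + P(Backorder→Backorder)·P(Backorder→Medium)
  = 0.16×0.36 + 0.36×0.52 + 0.48×0.16
  = 0.0576 + 0.1872 + 0.0768 = 0.3216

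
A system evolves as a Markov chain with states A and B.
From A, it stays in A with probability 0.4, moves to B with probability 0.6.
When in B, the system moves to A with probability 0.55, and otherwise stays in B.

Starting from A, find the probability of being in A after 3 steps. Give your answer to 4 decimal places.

0.4765

Propagate the distribution vector 3 steps from A.
After 0 steps: (1.0000, 0.0000)
After 1 step: (0.4000, 0.6000)
After 2 steps: (0.4900, 0.5100)
After 3 steps: (0.4765, 0.5235)
P(in A after 3 steps) = 0.4765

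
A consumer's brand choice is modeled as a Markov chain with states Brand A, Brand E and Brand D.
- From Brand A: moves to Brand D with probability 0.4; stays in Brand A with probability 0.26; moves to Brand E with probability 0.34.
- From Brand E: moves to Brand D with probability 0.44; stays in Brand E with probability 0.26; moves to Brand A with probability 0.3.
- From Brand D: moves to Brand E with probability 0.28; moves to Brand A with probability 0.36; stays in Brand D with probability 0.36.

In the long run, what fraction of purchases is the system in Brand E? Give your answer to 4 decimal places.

Let the stationary distribution be π with π = πP and π_1 + π_2 + π_3 = 1.
π_1 = 0.26·π_1 + 0.3·π_2 + 0.36·π_3
π_2 = 0.34·π_1 + 0.26·π_2 + 0.28·π_3
Solving with the normalization constraint gives π = (0.3113, 0.2928, 0.3959).
So the stationary probability of Brand E is 0.2928.

0.2928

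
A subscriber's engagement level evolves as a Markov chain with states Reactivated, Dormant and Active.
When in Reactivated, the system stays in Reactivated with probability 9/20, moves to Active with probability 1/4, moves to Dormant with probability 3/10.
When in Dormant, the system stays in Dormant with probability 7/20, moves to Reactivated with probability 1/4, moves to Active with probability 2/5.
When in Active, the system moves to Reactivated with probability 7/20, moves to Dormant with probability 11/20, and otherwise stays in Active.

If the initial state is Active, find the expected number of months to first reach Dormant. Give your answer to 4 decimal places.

Let t(s) be the expected number of months to first reach Dormant from state s, with t(Dormant) = 0. Conditioning on the first month:
t(Reactivated) = 1 + 0.45·t(Reactivated) + 0.25·t(Active)
t(Active) = 1 + 0.35·t(Reactivated) + 0.1·t(Active)
Solving: t(Reactivated) = 2.8221, t(Active) = 2.2086.
Expected months from Active to Dormant: 2.2086.

2.2086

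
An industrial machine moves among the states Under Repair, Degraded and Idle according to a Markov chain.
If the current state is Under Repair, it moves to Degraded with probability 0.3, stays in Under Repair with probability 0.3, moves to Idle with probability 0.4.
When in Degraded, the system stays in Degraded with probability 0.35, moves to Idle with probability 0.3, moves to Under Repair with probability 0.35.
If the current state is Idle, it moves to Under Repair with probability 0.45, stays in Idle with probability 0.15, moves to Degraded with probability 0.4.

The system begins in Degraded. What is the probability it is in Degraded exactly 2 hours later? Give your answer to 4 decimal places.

0.3475

Sum over the intermediate state after 1 hour:
P = P(Degraded→Under Repair)·P(Under Repair→Degraded) + P(Degraded→Degraded)·P(Degraded→Degraded) + P(Degraded→Idle)·P(Idle→Degraded)
  = 0.35×0.3 + 0.35×0.35 + 0.3×0.4
  = 0.1050 + 0.1225 + 0.1200 = 0.3475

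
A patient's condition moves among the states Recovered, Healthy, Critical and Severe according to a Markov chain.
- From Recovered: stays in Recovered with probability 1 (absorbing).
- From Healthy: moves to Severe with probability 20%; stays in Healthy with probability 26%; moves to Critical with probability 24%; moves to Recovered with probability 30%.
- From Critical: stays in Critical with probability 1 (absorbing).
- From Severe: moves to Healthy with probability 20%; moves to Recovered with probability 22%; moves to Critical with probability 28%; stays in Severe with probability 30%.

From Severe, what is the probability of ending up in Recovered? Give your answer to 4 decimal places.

Let h(s) be the probability of absorption at Recovered starting from transient state s. Then h(Recovered) = 1 and h(Critical) = 0. By first-step analysis:
h(Healthy) = 0.3·1 + 0.26·h(Healthy) + 0.24·0 + 0.2·h(Severe)
h(Severe) = 0.22·1 + 0.2·h(Healthy) + 0.28·0 + 0.3·h(Severe)
Solving: h(Healthy) = 0.5314, h(Severe) = 0.4661.
Starting from Severe, the probability is 0.4661.

0.4661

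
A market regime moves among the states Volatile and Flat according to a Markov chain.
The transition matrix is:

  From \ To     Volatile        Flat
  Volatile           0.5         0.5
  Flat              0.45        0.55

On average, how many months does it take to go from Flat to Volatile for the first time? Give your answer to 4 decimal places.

Let t(s) be the expected number of months to first reach Volatile from state s, with t(Volatile) = 0. Conditioning on the first month:
t(Flat) = 1 + 0.55·t(Flat)
Solving: t(Flat) = 2.2222.
Expected months from Flat to Volatile: 2.2222.

2.2222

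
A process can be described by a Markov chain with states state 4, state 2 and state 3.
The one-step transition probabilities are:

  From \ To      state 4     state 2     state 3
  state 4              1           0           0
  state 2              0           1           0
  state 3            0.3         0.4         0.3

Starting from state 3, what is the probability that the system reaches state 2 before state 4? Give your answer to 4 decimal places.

Let h(s) be the probability of absorption at state 2 starting from transient state s. Then h(state 2) = 1 and h(state 4) = 0. By first-step analysis:
h(state 3) = 0.3·0 + 0.4·1 + 0.3·h(state 3)
Solving: h(state 3) = 0.5714.
Starting from state 3, the probability is 0.5714.

0.5714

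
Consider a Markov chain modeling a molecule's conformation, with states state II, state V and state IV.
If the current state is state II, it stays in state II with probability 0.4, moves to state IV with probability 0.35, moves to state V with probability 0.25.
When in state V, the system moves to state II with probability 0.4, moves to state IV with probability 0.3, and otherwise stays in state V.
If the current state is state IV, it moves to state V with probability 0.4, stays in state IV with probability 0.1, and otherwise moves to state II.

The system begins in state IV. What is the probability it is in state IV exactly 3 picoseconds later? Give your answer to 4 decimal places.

0.2595

Propagate the distribution vector 3 picoseconds from state IV.
After 0 picoseconds: (0.0000, 0.0000, 1.0000)
After 1 picosecond: (0.5000, 0.4000, 0.1000)
After 2 picoseconds: (0.4100, 0.2850, 0.3050)
After 3 picoseconds: (0.4305, 0.3100, 0.2595)
P(in state IV after 3 picoseconds) = 0.2595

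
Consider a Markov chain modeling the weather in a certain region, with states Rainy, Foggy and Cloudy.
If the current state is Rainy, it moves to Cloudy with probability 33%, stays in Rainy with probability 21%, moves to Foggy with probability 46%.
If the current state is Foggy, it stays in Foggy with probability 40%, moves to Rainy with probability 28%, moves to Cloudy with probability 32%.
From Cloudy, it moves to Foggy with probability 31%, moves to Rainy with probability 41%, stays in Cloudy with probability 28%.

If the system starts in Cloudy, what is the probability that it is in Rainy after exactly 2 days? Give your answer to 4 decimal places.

0.2877

Sum over the intermediate state after 1 day:
P = P(Cloudy→Rainy)·P(Rainy→Rainy) + P(Cloudy→Foggy)·P(Foggy→Rainy) + P(Cloudy→Cloudy)·P(Cloudy→Rainy)
  = 0.41×0.21 + 0.31×0.28 + 0.28×0.41
  = 0.0861 + 0.0868 + 0.1148 = 0.2877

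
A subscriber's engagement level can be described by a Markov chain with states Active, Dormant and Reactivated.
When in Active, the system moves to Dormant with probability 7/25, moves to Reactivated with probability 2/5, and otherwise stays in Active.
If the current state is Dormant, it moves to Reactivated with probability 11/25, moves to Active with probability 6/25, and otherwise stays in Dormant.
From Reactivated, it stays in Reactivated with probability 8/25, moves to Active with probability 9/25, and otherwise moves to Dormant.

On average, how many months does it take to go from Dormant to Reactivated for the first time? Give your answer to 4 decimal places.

2.3279

Let t(s) be the expected number of months to first reach Reactivated from state s, with t(Reactivated) = 0. Conditioning on the first month:
t(Active) = 1 + 0.32·t(Active) + 0.28·t(Dormant)
t(Dormant) = 1 + 0.24·t(Active) + 0.32·t(Dormant)
Solving: t(Active) = 2.4291, t(Dormant) = 2.3279.
Expected months from Dormant to Reactivated: 2.3279.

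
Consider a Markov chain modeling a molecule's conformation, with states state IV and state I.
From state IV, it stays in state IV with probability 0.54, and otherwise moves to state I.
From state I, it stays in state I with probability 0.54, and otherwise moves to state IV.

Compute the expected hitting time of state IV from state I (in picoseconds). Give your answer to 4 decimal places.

Let t(s) be the expected number of picoseconds to first reach state IV from state s, with t(state IV) = 0. Conditioning on the first picosecond:
t(state I) = 1 + 0.54·t(state I)
Solving: t(state I) = 2.1739.
Expected picoseconds from state I to state IV: 2.1739.

2.1739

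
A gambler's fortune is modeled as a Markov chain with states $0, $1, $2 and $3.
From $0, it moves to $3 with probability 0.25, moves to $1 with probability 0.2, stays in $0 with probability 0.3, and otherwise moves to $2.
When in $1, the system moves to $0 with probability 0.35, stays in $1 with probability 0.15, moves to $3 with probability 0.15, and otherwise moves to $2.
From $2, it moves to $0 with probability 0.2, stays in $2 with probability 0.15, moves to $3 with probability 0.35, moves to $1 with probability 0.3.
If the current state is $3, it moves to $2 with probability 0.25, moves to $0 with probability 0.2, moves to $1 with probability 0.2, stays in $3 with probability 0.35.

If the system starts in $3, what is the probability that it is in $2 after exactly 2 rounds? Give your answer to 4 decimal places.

0.2450

Propagate the distribution vector 2 rounds from $3.
After 0 rounds: (0.0000, 0.0000, 0.0000, 1.0000)
After 1 round: (0.2000, 0.2000, 0.2500, 0.3500)
After 2 rounds: (0.2500, 0.2150, 0.2450, 0.2900)
P(in $2 after 2 rounds) = 0.2450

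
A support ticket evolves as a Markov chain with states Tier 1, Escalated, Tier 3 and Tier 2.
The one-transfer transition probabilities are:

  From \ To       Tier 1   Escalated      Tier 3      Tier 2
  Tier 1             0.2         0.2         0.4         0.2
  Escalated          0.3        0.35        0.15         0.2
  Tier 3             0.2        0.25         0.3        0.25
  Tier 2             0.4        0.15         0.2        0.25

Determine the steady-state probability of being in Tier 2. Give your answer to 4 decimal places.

Let the stationary distribution be π with π = πP and π_1 + π_2 + π_3 + π_4 = 1.
π_1 = 0.2·π_1 + 0.3·π_2 + 0.2·π_3 + 0.4·π_4
π_2 = 0.2·π_1 + 0.35·π_2 + 0.25·π_3 + 0.15·π_4
π_3 = 0.4·π_1 + 0.15·π_2 + 0.3·π_3 + 0.2·π_4
Solving with the normalization constraint gives π = (0.2687, 0.2379, 0.2687, 0.2247).
So the stationary probability of Tier 2 is 0.2247.

0.2247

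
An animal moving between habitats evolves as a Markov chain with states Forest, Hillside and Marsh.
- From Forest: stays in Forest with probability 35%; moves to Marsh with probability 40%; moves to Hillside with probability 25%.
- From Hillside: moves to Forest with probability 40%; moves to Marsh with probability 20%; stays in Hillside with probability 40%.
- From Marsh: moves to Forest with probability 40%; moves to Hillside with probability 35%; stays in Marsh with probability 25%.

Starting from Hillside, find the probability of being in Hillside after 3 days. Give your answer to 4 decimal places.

Propagate the distribution vector 3 days from Hillside.
After 0 days: (0.0000, 1.0000, 0.0000)
After 1 day: (0.4000, 0.4000, 0.2000)
After 2 days: (0.3800, 0.3300, 0.2900)
After 3 days: (0.3810, 0.3285, 0.2905)
P(in Hillside after 3 days) = 0.3285

0.3285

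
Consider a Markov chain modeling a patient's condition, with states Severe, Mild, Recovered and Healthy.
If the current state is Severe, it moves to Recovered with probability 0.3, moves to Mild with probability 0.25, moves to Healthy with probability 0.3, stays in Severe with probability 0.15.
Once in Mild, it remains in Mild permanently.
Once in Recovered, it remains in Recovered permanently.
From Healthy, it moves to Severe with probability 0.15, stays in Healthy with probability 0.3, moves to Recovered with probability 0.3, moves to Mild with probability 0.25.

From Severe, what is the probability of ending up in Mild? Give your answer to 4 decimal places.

0.4545

Let h(s) be the probability of absorption at Mild starting from transient state s. Then h(Mild) = 1 and h(Recovered) = 0. By first-step analysis:
h(Severe) = 0.15·h(Severe) + 0.25·1 + 0.3·0 + 0.3·h(Healthy)
h(Healthy) = 0.15·h(Severe) + 0.25·1 + 0.3·0 + 0.3·h(Healthy)
Solving: h(Severe) = 0.4545, h(Healthy) = 0.4545.
Starting from Severe, the probability is 0.4545.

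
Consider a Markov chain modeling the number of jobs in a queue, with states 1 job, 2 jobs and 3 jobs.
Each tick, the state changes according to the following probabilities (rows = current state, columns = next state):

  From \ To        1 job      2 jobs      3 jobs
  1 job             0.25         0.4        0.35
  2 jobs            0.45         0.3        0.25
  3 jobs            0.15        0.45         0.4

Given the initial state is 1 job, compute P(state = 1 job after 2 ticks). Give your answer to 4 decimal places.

0.2950

Sum over the intermediate state after 1 tick:
P = P(1 job→1 job)·P(1 job→1 job) + P(1 job→2 jobs)·P(2 jobs→1 job) + P(1 job→3 jobs)·P(3 jobs→1 job)
  = 0.25×0.25 + 0.4×0.45 + 0.35×0.15
  = 0.0625 + 0.1800 + 0.0525 = 0.2950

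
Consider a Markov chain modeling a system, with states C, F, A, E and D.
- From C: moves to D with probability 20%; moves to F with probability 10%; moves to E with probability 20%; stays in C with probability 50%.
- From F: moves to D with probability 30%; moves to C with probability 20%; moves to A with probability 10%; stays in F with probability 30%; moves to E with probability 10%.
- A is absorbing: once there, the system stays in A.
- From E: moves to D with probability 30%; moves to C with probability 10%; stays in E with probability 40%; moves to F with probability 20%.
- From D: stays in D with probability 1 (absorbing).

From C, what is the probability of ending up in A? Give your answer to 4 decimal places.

Let h(s) be the probability of absorption at A starting from transient state s. Then h(A) = 1 and h(D) = 0. By first-step analysis:
h(C) = 0.5·h(C) + 0.1·h(F) + 0.2·h(E) + 0.2·0
h(F) = 0.2·h(C) + 0.3·h(F) + 0.1·1 + 0.1·h(E) + 0.3·0
h(E) = 0.1·h(C) + 0.2·h(F) + 0.4·h(E) + 0.3·0
Solving: h(C) = 0.0606, h(F) = 0.1697, h(E) = 0.0667.
Starting from C, the probability is 0.0606.

0.0606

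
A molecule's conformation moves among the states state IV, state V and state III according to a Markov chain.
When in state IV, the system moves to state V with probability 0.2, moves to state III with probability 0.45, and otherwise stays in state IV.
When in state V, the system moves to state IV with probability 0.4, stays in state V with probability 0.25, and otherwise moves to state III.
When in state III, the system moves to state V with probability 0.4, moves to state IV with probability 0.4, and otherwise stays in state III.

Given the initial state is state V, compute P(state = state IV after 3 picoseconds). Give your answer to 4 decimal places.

Propagate the distribution vector 3 picoseconds from state V.
After 0 picoseconds: (0.0000, 1.0000, 0.0000)
After 1 picosecond: (0.4000, 0.2500, 0.3500)
After 2 picoseconds: (0.3800, 0.2825, 0.3375)
After 3 picoseconds: (0.3810, 0.2816, 0.3374)
P(in state IV after 3 picoseconds) = 0.3810

0.3810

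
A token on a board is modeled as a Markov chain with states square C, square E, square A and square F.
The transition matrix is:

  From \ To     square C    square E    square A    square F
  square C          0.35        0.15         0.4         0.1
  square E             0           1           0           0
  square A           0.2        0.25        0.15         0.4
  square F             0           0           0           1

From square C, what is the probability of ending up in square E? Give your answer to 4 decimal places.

Let h(s) be the probability of absorption at square E starting from transient state s. Then h(square E) = 1 and h(square F) = 0. By first-step analysis:
h(square C) = 0.35·h(square C) + 0.15·1 + 0.4·h(square A) + 0.1·0
h(square A) = 0.2·h(square C) + 0.25·1 + 0.15·h(square A) + 0.4·0
Solving: h(square C) = 0.4815, h(square A) = 0.4074.
Starting from square C, the probability is 0.4815.

0.4815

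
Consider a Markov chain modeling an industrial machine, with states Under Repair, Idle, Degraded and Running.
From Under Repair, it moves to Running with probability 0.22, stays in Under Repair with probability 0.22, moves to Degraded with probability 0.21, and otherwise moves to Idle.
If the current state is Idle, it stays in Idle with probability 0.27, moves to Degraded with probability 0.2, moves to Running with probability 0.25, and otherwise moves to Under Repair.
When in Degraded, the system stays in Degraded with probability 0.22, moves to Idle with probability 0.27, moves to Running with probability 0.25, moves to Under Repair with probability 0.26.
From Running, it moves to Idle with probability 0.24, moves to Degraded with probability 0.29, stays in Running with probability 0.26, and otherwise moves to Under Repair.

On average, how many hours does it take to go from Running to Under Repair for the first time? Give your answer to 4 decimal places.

4.1608

Let t(s) be the expected number of hours to first reach Under Repair from state s, with t(Under Repair) = 0. Conditioning on the first hour:
t(Idle) = 1 + 0.27·t(Idle) + 0.2·t(Degraded) + 0.25·t(Running)
t(Degraded) = 1 + 0.27·t(Idle) + 0.22·t(Degraded) + 0.25·t(Running)
t(Running) = 1 + 0.24·t(Idle) + 0.29·t(Degraded) + 0.26·t(Running)
Solving: t(Idle) = 3.8793, t(Degraded) = 3.9585, t(Running) = 4.1608.
Expected hours from Running to Under Repair: 4.1608.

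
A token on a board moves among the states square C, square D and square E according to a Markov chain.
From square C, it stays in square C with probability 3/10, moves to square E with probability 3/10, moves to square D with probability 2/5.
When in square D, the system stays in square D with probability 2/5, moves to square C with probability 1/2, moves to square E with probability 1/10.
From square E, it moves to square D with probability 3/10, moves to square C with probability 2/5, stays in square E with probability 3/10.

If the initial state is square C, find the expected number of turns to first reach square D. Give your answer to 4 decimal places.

Let t(s) be the expected number of turns to first reach square D from state s, with t(square D) = 0. Conditioning on the first turn:
t(square C) = 1 + 0.3·t(square C) + 0.3·t(square E)
t(square E) = 1 + 0.4·t(square C) + 0.3·t(square E)
Solving: t(square C) = 2.7027, t(square E) = 2.9730.
Expected turns from square C to square D: 2.7027.

2.7027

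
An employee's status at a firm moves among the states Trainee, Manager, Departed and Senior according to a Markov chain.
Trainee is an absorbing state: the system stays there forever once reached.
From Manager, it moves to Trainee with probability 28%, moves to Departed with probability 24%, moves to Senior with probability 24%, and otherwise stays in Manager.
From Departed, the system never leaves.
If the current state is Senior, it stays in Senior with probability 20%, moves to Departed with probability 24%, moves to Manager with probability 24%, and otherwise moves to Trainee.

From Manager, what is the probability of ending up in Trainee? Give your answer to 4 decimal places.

Let h(s) be the probability of absorption at Trainee starting from transient state s. Then h(Trainee) = 1 and h(Departed) = 0. By first-step analysis:
h(Manager) = 0.28·1 + 0.24·h(Manager) + 0.24·0 + 0.24·h(Senior)
h(Senior) = 0.32·1 + 0.24·h(Manager) + 0.24·0 + 0.2·h(Senior)
Solving: h(Manager) = 0.5465, h(Senior) = 0.5640.
Starting from Manager, the probability is 0.5465.

0.5465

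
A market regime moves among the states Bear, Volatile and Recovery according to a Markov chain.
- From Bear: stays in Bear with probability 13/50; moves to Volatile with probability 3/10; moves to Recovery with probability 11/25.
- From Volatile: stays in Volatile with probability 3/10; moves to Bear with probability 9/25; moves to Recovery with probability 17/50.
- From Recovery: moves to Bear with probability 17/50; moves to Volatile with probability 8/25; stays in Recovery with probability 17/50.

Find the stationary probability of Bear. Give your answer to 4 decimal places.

Let the stationary distribution be π with π = πP and π_1 + π_2 + π_3 = 1.
π_1 = 0.26·π_1 + 0.36·π_2 + 0.34·π_3
π_2 = 0.3·π_1 + 0.3·π_2 + 0.32·π_3
Solving with the normalization constraint gives π = (0.3205, 0.3074, 0.3721).
So the stationary probability of Bear is 0.3205.

0.3205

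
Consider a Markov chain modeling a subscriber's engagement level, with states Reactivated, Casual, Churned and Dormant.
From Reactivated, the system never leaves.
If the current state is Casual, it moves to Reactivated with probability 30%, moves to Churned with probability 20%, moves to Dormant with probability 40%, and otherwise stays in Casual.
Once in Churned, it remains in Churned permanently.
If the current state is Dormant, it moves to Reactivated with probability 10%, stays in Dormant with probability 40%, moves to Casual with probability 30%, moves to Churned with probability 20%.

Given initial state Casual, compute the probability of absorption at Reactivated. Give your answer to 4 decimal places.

0.5238

Let h(s) be the probability of absorption at Reactivated starting from transient state s. Then h(Reactivated) = 1 and h(Churned) = 0. By first-step analysis:
h(Casual) = 0.3·1 + 0.1·h(Casual) + 0.2·0 + 0.4·h(Dormant)
h(Dormant) = 0.1·1 + 0.3·h(Casual) + 0.2·0 + 0.4·h(Dormant)
Solving: h(Casual) = 0.5238, h(Dormant) = 0.4286.
Starting from Casual, the probability is 0.5238.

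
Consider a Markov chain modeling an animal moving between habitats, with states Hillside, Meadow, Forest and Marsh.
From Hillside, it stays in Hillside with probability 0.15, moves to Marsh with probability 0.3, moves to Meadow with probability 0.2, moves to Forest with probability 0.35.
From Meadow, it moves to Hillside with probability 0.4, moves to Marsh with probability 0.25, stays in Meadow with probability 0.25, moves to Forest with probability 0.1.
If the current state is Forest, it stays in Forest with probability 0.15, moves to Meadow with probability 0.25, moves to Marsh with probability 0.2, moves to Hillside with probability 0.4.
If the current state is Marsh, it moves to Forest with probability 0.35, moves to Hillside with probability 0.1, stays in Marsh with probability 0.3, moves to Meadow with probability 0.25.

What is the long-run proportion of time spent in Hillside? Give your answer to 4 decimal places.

0.2567

Let the stationary distribution be π with π = πP and π_1 + π_2 + π_3 + π_4 = 1.
π_1 = 0.15·π_1 + 0.4·π_2 + 0.4·π_3 + 0.1·π_4
π_2 = 0.2·π_1 + 0.25·π_2 + 0.25·π_3 + 0.25·π_4
π_3 = 0.35·π_1 + 0.1·π_2 + 0.15·π_3 + 0.35·π_4
Solving with the normalization constraint gives π = (0.2567, 0.2372, 0.2423, 0.2639).
So the stationary probability of Hillside is 0.2567.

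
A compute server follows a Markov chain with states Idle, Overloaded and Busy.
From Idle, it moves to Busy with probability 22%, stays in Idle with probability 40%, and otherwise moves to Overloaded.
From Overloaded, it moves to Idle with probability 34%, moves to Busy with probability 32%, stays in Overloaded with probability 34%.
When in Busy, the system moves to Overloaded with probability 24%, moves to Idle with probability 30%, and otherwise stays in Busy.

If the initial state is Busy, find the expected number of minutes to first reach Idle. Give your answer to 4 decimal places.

Let t(s) be the expected number of minutes to first reach Idle from state s, with t(Idle) = 0. Conditioning on the first minute:
t(Overloaded) = 1 + 0.34·t(Overloaded) + 0.32·t(Busy)
t(Busy) = 1 + 0.24·t(Overloaded) + 0.46·t(Busy)
Solving: t(Overloaded) = 3.0758, t(Busy) = 3.2189.
Expected minutes from Busy to Idle: 3.2189.

3.2189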